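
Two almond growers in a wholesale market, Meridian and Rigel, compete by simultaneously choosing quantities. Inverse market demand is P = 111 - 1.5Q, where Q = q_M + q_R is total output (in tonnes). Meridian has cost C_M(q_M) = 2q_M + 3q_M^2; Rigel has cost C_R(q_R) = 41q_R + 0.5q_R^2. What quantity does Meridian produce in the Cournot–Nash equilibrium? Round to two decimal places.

9.81

Meridian's profit: π_M = (111 - 1.5Q)q_M - (2q_M + 3q_M²). Setting ∂π_M/∂q_M = 0: 109 - 9q_M - (3/2)(q_R) = 0.
Rigel's first-order condition: 70 - 4q_R - (3/2)(q_M) = 0.
Rearranging gives the reaction functions q_M = (109 - (3/2)q_R)/9 and q_R = (70 - (3/2)q_M)/4.
Substituting one into the other gives q_M = 1324/135 and q_R = 622/45.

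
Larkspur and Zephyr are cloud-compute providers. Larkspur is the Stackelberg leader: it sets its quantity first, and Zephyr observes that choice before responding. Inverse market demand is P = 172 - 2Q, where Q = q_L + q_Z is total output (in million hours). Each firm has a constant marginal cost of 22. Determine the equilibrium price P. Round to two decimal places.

59.50

The follower Zephyr best-responds to any q_L: π_Z = (172 - 2Q)q_Z - 22q_Z.
Setting the follower's marginal profit to zero, 150 - 2q_L - 4q_Z = 0, i.e. q_Z = (150 - 2q_L)/4.
Larkspur substitutes q_Z(q_L) into its own profit: π_L = q_L(172 - 2q_L - (150 - 2q_L)/2) - 22q_L = (97 - q_L)q_L - 22q_L.
Maximising: ∂π_L/∂q_L = 75 - 2q_L = 0, giving q_L = 75/2.
Then q_Z = (150 - 2·(75/2))/4 = 75/4.
Total output Q = 225/4, so price P = 172 - 2·(225/4) = 119/2.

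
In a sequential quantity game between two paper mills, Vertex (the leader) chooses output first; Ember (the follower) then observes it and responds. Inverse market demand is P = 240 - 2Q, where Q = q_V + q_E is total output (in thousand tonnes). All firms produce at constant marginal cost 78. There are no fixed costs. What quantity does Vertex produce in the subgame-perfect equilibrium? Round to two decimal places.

40.50

Solve by backward induction. Given q_V, the follower Ember maximises π_E = (240 - 2q_V - 2q_E)q_E - 78q_E.
Follower FOC: 162 - 2q_V - 4q_E = 0, so q_E(q_V) = (162 - 2q_V)/4.
Vertex substitutes q_E(q_V) into its own profit: π_V = q_V(240 - 2q_V - (162 - 2q_V)/2) - 78q_V = (159 - q_V)q_V - 78q_V.
Leader FOC: 81 - 2q_V = 0, so q_V = 81/2.
Then q_E = (162 - 2·(81/2))/4 = 81/4.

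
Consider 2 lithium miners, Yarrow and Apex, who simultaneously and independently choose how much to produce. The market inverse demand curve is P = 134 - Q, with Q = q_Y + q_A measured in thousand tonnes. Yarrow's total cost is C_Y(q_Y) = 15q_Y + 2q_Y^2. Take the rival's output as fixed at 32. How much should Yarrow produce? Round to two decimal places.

With the rival's output fixed at 32, Yarrow's profit is π_Y = (134 - 32 - q_Y)q_Y - (15q_Y + 2q_Y²) = (102 - q_Y)q_Y - (15q_Y + 2q_Y²).
∂π_Y/∂q_Y = 87 - 6q_Y = 0, so q_Y = 29/2.

14.50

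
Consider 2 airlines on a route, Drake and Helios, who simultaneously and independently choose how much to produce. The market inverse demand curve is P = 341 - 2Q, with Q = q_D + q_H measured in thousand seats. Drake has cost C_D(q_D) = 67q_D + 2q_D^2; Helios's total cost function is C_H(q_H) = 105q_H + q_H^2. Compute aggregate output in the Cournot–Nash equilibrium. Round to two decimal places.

Drake's profit: π_D = (341 - 2Q)q_D - (67q_D + 2q_D²). Setting ∂π_D/∂q_D = 0: 274 - 8q_D - 2(q_H) = 0.
Helios's profit: π_H = (341 - 2Q)q_H - (105q_H + q_H²). Setting ∂π_H/∂q_H = 0: 236 - 6q_H - 2(q_D) = 0.
Best responses: q_D = (274 - 2q_H)/8, q_H = (236 - 2q_D)/6.
Solving the pair: q_D = 293/11, q_H = 335/11.
Total output Q = 293/11 + 335/11 = 628/11.

57.09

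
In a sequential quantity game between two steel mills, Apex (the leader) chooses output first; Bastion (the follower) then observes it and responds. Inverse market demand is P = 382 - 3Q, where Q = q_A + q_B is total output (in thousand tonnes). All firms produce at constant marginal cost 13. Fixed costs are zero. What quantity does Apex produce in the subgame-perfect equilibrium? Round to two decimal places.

The follower Bastion best-responds to any q_A: π_B = (382 - 3Q)q_B - 13q_B.
∂π_B/∂q_B = 369 - 3q_A - 6q_B = 0 gives the reaction function q_B = (369 - 3q_A)/6.
The leader anticipates this reaction. Substituting into P = 382 - 3Q gives P = 395/2 - (3/2)q_A, so π_A = (395/2 - (3/2)q_A)q_A - 13q_A.
Maximising: ∂π_A/∂q_A = 369/2 - 3q_A = 0, giving q_A = 123/2.
Then q_B = (369 - 3·(123/2))/6 = 123/4.

61.50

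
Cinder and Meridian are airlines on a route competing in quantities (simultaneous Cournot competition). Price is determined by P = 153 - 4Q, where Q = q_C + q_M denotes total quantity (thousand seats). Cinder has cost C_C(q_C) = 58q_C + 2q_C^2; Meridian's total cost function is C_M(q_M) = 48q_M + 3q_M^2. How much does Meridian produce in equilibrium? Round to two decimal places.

Cinder's profit: π_C = (153 - 4Q)q_C - (58q_C + 2q_C²). Setting ∂π_C/∂q_C = 0: 95 - 12q_C - 4(q_M) = 0.
Meridian's first-order condition: 105 - 14q_M - 4(q_C) = 0.
Rearranging gives the reaction functions q_C = (95 - 4q_M)/12 and q_M = (105 - 4q_C)/14.
Substituting one into the other gives q_C = 455/76 and q_M = 110/19.

5.79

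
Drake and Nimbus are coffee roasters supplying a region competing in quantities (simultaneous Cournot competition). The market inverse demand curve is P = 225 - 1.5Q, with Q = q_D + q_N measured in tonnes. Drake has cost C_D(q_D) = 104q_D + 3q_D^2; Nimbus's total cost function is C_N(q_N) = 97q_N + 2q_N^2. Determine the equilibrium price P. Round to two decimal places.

Drake's profit: π_D = (225 - 1.5Q)q_D - (104q_D + 3q_D²). Setting ∂π_D/∂q_D = 0: 121 - 9q_D - (3/2)(q_N) = 0.
Nimbus's profit: π_N = (225 - 1.5Q)q_N - (97q_N + 2q_N²). Setting ∂π_N/∂q_N = 0: 128 - 7q_N - (3/2)(q_D) = 0.
Rearranging gives the reaction functions q_D = (121 - (3/2)q_N)/9 and q_N = (128 - (3/2)q_D)/7.
Substituting one into the other gives q_D = 10.7819 and q_N = 1294/81.
Total output Q = 26.7572, so price P = 225 - (3/2)·26.7572 = 184.8642.

184.86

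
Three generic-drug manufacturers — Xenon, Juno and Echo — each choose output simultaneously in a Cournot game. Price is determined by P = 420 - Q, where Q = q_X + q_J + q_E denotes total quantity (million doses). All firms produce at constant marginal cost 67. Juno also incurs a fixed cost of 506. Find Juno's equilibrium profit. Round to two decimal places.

7282.06

Each firm earns π_i = (420 - Q)q_i - 67q_i.
First-order condition (treating rivals' output as given): 353 - 2q_i - Σ_{j≠i} q_j = 0.
With identical firms every q_j equals q_i, so Σ_{j≠i} q_j = 2q_i and 353 = 4q_i, giving q_i = 353/4.
Price P = 420 - 1059/4 = 621/4.
Juno's profit: (621/4 - 67)·(353/4) - 506 = 7282.0625.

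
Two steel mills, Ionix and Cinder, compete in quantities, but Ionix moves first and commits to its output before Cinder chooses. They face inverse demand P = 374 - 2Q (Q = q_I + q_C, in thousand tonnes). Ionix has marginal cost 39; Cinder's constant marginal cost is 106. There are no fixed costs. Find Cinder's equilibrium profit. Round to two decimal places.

561.13

The follower Cinder best-responds to any q_I: π_C = (374 - 2Q)q_C - 106q_C.
∂π_C/∂q_C = 268 - 2q_I - 4q_C = 0 gives the reaction function q_C = (268 - 2q_I)/4.
Ionix substitutes q_C(q_I) into its own profit: π_I = q_I(374 - 2q_I - (268 - 2q_I)/2) - 39q_I = (240 - q_I)q_I - 39q_I.
Maximising: ∂π_I/∂q_I = 201 - 2q_I = 0, giving q_I = 201/2.
Then q_C = (268 - 2·(201/2))/4 = 67/4.
Price P = 374 - 2·(469/4) = 279/2.
Cinder's profit: (279/2 - 106)·(67/4) = 561.1250.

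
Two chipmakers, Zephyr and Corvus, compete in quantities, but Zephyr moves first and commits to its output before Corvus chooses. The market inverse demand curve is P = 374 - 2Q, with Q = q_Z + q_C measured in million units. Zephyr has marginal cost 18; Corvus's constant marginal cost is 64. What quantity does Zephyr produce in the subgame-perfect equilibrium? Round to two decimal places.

Solve by backward induction. Given q_Z, the follower Corvus maximises π_C = (374 - 2q_Z - 2q_C)q_C - 64q_C.
Setting the follower's marginal profit to zero, 310 - 2q_Z - 4q_C = 0, i.e. q_C = (310 - 2q_Z)/4.
Zephyr substitutes q_C(q_Z) into its own profit: π_Z = q_Z(374 - 2q_Z - (310 - 2q_Z)/2) - 18q_Z = (219 - q_Z)q_Z - 18q_Z.
Leader FOC: 201 - 2q_Z = 0, so q_Z = 201/2.
Then q_C = (310 - 2·(201/2))/4 = 109/4.

100.50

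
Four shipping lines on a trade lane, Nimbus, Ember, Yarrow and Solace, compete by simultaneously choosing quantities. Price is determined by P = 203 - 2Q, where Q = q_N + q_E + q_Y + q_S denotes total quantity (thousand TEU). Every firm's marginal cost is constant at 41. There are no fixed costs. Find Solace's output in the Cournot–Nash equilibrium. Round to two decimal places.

Each firm earns π_i = (203 - 2Q)q_i - 41q_i.
First-order condition (treating rivals' output as given): 162 - 4q_i - 2·Σ_{j≠i} q_j = 0.
With identical firms every q_j equals q_i, so Σ_{j≠i} q_j = 3q_i and 162 = 10q_i, giving q_i = 81/5.

16.20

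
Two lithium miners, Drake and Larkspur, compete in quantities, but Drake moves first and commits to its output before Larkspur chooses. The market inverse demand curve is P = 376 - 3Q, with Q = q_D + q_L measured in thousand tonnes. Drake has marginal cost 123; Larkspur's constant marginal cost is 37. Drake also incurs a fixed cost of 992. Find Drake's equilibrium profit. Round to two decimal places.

The follower Larkspur best-responds to any q_D: π_L = (376 - 3Q)q_L - 37q_L.
Setting the follower's marginal profit to zero, 339 - 3q_D - 6q_L = 0, i.e. q_L = (339 - 3q_D)/6.
The leader anticipates this reaction. Substituting into P = 376 - 3Q gives P = 413/2 - (3/2)q_D, so π_D = (413/2 - (3/2)q_D)q_D - 123q_D.
Leader FOC: 167/2 - 3q_D = 0, so q_D = 167/6.
Then q_L = (339 - 3·(167/6))/6 = 511/12.
Price P = 376 - 3·(845/12) = 659/4.
Drake's profit: (659/4 - 123)·(167/6) - 992 = 170.0417.

170.04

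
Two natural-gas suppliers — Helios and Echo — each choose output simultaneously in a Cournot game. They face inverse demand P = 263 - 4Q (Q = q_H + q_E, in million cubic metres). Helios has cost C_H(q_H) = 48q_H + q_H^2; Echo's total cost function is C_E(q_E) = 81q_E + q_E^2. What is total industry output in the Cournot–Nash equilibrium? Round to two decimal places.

Helios's profit: π_H = (263 - 4Q)q_H - (48q_H + q_H²). Setting ∂π_H/∂q_H = 0: 215 - 10q_H - 4(q_E) = 0.
Echo's first-order condition: 182 - 10q_E - 4(q_H) = 0.
Rearranging gives the reaction functions q_H = (215 - 4q_E)/10 and q_E = (182 - 4q_H)/10.
Substituting one into the other gives q_H = 237/14 and q_E = 80/7.
Total output Q = 237/14 + 80/7 = 397/14.

28.36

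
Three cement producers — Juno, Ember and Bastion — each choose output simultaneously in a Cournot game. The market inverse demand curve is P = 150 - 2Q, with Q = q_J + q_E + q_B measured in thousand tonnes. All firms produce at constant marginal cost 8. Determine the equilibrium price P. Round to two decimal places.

Each firm earns π_i = (150 - 2Q)q_i - 8q_i.
Setting ∂π_i/∂q_i = 0 with rivals' quantities fixed: 142 - 4q_i - 2·Σ_{j≠i} q_j = 0.
With identical firms every q_j equals q_i, so Σ_{j≠i} q_j = 2q_i and 142 = 8q_i, giving q_i = 71/4.
Total output Q = 213/4, so price P = 150 - 2·(213/4) = 87/2.

43.50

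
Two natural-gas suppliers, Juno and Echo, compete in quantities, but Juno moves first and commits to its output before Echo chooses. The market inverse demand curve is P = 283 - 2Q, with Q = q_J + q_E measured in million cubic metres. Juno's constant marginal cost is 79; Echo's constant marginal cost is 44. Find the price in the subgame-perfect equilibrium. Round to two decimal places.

Solve by backward induction. Given q_J, the follower Echo maximises π_E = (283 - 2q_J - 2q_E)q_E - 44q_E.
∂π_E/∂q_E = 239 - 2q_J - 4q_E = 0 gives the reaction function q_E = (239 - 2q_J)/4.
The leader anticipates this reaction. Substituting into P = 283 - 2Q gives P = 327/2 - q_J, so π_J = (327/2 - q_J)q_J - 79q_J.
The leader's first-order condition 169/2 - 2q_J = 0 yields q_J = 169/4.
Then q_E = (239 - 2·(169/4))/4 = 309/8.
Total output Q = 647/8, so price P = 283 - 2·(647/8) = 485/4.

121.25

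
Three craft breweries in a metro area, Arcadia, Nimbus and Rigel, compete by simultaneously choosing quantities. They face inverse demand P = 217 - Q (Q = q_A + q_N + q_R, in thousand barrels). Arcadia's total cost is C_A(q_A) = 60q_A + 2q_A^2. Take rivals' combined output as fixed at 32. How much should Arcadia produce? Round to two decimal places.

With rivals' combined output fixed at 32, Arcadia's profit is π_A = (217 - 32 - q_A)q_A - (60q_A + 2q_A²) = (185 - q_A)q_A - (60q_A + 2q_A²).
∂π_A/∂q_A = 125 - 6q_A = 0, so q_A = 125/6.

20.83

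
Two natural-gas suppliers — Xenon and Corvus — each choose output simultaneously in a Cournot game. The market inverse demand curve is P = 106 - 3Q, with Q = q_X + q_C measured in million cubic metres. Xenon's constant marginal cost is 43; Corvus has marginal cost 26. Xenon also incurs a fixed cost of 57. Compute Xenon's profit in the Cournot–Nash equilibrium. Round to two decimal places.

21.37

Xenon's profit: π_X = (106 - 3Q)q_X - (43q_X). Setting ∂π_X/∂q_X = 0: 63 - 6q_X - 3(q_C) = 0.
Corvus's first-order condition: 80 - 6q_C - 3(q_X) = 0.
Rearranging gives the reaction functions q_X = (63 - 3q_C)/6 and q_C = (80 - 3q_X)/6.
Solving the pair: q_X = 46/9, q_C = 97/9.
Price P = 106 - 3·(143/9) = 175/3.
Xenon's profit: (175/3 - 43)·(46/9) - 57 = 577/27.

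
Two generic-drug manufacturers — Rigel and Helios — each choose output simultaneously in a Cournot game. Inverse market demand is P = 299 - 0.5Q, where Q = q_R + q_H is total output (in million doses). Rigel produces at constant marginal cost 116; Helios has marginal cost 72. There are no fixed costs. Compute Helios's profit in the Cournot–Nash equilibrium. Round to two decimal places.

Rigel's profit: π_R = (299 - 0.5Q)q_R - (116q_R). Setting ∂π_R/∂q_R = 0: 183 - q_R - (1/2)(q_H) = 0.
Helios's first-order condition: 227 - q_H - (1/2)(q_R) = 0.
Best responses: q_R = (183 - (1/2)q_H), q_H = (227 - (1/2)q_R).
Substituting one into the other gives q_R = 278/3 and q_H = 542/3.
Price P = 299 - (1/2)·(820/3) = 487/3.
Helios's profit: (487/3 - 72)·(542/3) = 16320.2222.

16320.22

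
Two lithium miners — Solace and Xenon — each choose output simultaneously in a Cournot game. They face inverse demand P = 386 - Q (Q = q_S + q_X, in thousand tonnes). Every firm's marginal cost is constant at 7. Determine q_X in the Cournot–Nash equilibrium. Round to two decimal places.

126.33

A representative firm's profit is π_i = q_i(386 - Q) - 7q_i.
First-order condition (treating rivals' output as given): 379 - 2q_i - q_j = 0.
By symmetry each firm produces the same amount; substituting q_j = q_i yields q_i = 379/3.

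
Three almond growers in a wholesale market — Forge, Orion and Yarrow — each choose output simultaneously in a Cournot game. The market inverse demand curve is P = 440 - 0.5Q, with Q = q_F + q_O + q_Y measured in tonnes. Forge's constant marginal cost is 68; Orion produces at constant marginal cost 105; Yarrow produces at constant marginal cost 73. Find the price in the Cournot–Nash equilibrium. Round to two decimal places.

Forge's profit: π_F = (440 - 0.5Q)q_F - (68q_F). Setting ∂π_F/∂q_F = 0: 372 - q_F - (1/2)(q_O + q_Y) = 0.
Orion's first-order condition: 335 - q_O - (1/2)(q_F + q_Y) = 0.
Yarrow's profit: π_Y = (440 - 0.5Q)q_Y - (73q_Y). Setting ∂π_Y/∂q_Y = 0: 367 - q_Y - (1/2)(q_F + q_O) = 0.
Summing all 3 equations gives 1074 − 2Q = 0, hence Q = 537.
Back-substituting: q_F = (372 − 537/2)/(1/2) = 207, q_O = (335 − 537/2)/(1/2) = 133, q_Y = (367 − 537/2)/(1/2) = 197.
Total output Q = 537, so price P = 440 - (1/2)·537 = 343/2.

171.50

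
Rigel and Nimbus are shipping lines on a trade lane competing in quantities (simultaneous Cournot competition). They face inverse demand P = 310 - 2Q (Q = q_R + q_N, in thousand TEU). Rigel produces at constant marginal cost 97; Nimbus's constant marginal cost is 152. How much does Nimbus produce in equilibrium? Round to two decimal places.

Rigel's profit: π_R = (310 - 2Q)q_R - (97q_R). Setting ∂π_R/∂q_R = 0: 213 - 4q_R - 2(q_N) = 0.
Nimbus's first-order condition: 158 - 4q_N - 2(q_R) = 0.
So q_R = (213 - 2q_N)/4 and q_N = (158 - 2q_R)/4.
Solving the pair: q_R = 134/3, q_N = 103/6.

17.17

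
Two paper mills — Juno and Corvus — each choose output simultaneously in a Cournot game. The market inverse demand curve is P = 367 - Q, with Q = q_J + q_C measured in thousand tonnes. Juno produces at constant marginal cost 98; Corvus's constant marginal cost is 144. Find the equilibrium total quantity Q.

Juno's profit: π_J = (367 - Q)q_J - (98q_J). Setting ∂π_J/∂q_J = 0: 269 - 2q_J - (q_C) = 0.
Corvus's profit: π_C = (367 - Q)q_C - (144q_C). Setting ∂π_C/∂q_C = 0: 223 - 2q_C - (q_J) = 0.
Rearranging gives the reaction functions q_J = (269 - q_C)/2 and q_C = (223 - q_J)/2.
Substituting one into the other gives q_J = 105 and q_C = 59.
Total output Q = 105 + 59 = 164.

164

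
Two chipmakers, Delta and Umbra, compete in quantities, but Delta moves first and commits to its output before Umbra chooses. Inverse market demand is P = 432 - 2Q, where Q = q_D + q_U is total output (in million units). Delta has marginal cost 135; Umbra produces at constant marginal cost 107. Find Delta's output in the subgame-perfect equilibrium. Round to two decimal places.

Solve by backward induction. Given q_D, the follower Umbra maximises π_U = (432 - 2q_D - 2q_U)q_U - 107q_U.
∂π_U/∂q_U = 325 - 2q_D - 4q_U = 0 gives the reaction function q_U = (325 - 2q_D)/4.
The leader anticipates this reaction. Substituting into P = 432 - 2Q gives P = 539/2 - q_D, so π_D = (539/2 - q_D)q_D - 135q_D.
Maximising: ∂π_D/∂q_D = 269/2 - 2q_D = 0, giving q_D = 269/4.
Then q_U = (325 - 2·(269/4))/4 = 381/8.

67.25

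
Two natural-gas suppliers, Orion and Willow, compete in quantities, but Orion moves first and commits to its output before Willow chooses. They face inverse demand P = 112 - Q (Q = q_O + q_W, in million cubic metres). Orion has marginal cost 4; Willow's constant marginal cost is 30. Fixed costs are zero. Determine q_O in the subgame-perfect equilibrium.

67

Solve by backward induction. Given q_O, the follower Willow maximises π_W = (112 - q_O - q_W)q_W - 30q_W.
Setting the follower's marginal profit to zero, 82 - q_O - 2q_W = 0, i.e. q_W = (82 - q_O)/2.
Orion substitutes q_W(q_O) into its own profit: π_O = q_O(112 - q_O - (82 - q_O)/2) - 4q_O = (71 - (1/2)q_O)q_O - 4q_O.
Leader FOC: 67 - q_O = 0, so q_O = 67.
Then q_W = (82 - 67)/2 = 15/2.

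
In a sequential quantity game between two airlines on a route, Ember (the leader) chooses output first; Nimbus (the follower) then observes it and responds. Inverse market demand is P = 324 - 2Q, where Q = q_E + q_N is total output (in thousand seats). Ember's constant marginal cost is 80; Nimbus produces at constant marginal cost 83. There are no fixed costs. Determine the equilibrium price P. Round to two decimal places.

141.75

The follower Nimbus best-responds to any q_E: π_N = (324 - 2Q)q_N - 83q_N.
Setting the follower's marginal profit to zero, 241 - 2q_E - 4q_N = 0, i.e. q_N = (241 - 2q_E)/4.
The leader anticipates this reaction. Substituting into P = 324 - 2Q gives P = 407/2 - q_E, so π_E = (407/2 - q_E)q_E - 80q_E.
Leader FOC: 247/2 - 2q_E = 0, so q_E = 247/4.
Then q_N = (241 - 2·(247/4))/4 = 235/8.
Total output Q = 729/8, so price P = 324 - 2·(729/8) = 567/4.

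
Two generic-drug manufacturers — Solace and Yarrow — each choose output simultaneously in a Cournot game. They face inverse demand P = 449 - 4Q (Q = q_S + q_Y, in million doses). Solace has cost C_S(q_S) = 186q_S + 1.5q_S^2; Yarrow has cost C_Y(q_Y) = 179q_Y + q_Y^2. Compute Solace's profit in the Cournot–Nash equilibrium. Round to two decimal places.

Solace's profit: π_S = (449 - 4Q)q_S - (186q_S + (3/2)q_S²). Setting ∂π_S/∂q_S = 0: 263 - 11q_S - 4(q_Y) = 0.
Yarrow's profit: π_Y = (449 - 4Q)q_Y - (179q_Y + q_Y²). Setting ∂π_Y/∂q_Y = 0: 270 - 10q_Y - 4(q_S) = 0.
So q_S = (263 - 4q_Y)/11 and q_Y = (270 - 4q_S)/10.
Solving the pair: q_S = 775/47, q_Y = 959/47.
Price P = 449 - 4·(1734/47) = 301.4255.
Solace's profit: 301.4255·(775/47) - 186·(775/47) - (3/2)(775/47)² = 1495.4448.

1495.44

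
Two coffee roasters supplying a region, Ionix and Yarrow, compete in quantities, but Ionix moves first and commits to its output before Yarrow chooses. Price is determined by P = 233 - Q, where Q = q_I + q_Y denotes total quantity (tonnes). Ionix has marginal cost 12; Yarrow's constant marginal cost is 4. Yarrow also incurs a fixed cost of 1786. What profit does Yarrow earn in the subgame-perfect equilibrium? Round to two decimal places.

1965.56

Solve by backward induction. Given q_I, the follower Yarrow maximises π_Y = (233 - q_I - q_Y)q_Y - 4q_Y.
Setting the follower's marginal profit to zero, 229 - q_I - 2q_Y = 0, i.e. q_Y = (229 - q_I)/2.
Ionix substitutes q_Y(q_I) into its own profit: π_I = q_I(233 - q_I - (229 - q_I)/2) - 12q_I = (237/2 - (1/2)q_I)q_I - 12q_I.
The leader's first-order condition 213/2 - q_I = 0 yields q_I = 213/2.
Then q_Y = (229 - 213/2)/2 = 245/4.
Price P = 233 - 671/4 = 261/4.
Yarrow's profit: (261/4 - 4)·(245/4) - 1786 = 1965.5625.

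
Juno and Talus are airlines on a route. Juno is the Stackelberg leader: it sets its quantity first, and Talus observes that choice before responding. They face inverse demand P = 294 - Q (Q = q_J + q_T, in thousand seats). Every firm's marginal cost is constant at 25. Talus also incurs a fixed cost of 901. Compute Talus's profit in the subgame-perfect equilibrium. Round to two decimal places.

Solve by backward induction. Given q_J, the follower Talus maximises π_T = (294 - q_J - q_T)q_T - 25q_T.
Follower FOC: 269 - q_J - 2q_T = 0, so q_T(q_J) = (269 - q_J)/2.
The leader anticipates this reaction. Substituting into P = 294 - Q gives P = 319/2 - (1/2)q_J, so π_J = (319/2 - (1/2)q_J)q_J - 25q_J.
The leader's first-order condition 269/2 - q_J = 0 yields q_J = 269/2.
Then q_T = (269 - 269/2)/2 = 269/4.
Price P = 294 - 807/4 = 369/4.
Talus's profit: (369/4 - 25)·(269/4) - 901 = 3621.5625.

3621.56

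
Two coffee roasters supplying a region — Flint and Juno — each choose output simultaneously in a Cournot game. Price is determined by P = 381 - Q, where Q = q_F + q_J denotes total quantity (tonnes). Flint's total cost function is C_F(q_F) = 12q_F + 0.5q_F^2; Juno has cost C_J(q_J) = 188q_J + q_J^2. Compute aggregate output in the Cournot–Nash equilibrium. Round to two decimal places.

135.73

Flint's profit: π_F = (381 - Q)q_F - (12q_F + (1/2)q_F²). Setting ∂π_F/∂q_F = 0: 369 - 3q_F - (q_J) = 0.
Juno's profit: π_J = (381 - Q)q_J - (188q_J + q_J²). Setting ∂π_J/∂q_J = 0: 193 - 4q_J - (q_F) = 0.
Rearranging gives the reaction functions q_F = (369 - q_J)/3 and q_J = (193 - q_F)/4.
Substituting one into the other gives q_F = 1283/11 and q_J = 210/11.
Total output Q = 1283/11 + 210/11 = 1493/11.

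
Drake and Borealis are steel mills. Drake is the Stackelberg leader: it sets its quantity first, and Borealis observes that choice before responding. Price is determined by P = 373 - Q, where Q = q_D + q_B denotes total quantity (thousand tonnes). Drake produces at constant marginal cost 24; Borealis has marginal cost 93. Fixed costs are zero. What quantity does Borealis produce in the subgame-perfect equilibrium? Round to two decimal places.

Solve by backward induction. Given q_D, the follower Borealis maximises π_B = (373 - q_D - q_B)q_B - 93q_B.
Setting the follower's marginal profit to zero, 280 - q_D - 2q_B = 0, i.e. q_B = (280 - q_D)/2.
Drake substitutes q_B(q_D) into its own profit: π_D = q_D(373 - q_D - (280 - q_D)/2) - 24q_D = (233 - (1/2)q_D)q_D - 24q_D.
Maximising: ∂π_D/∂q_D = 209 - q_D = 0, giving q_D = 209.
Then q_B = (280 - 209)/2 = 71/2.

35.50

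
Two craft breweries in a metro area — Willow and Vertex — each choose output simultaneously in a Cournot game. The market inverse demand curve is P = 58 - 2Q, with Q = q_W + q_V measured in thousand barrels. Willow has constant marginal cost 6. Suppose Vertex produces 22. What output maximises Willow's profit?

With the rival's output fixed at 22, Willow's profit is π_W = (58 - 2·22 - 2q_W)q_W - (6q_W) = (14 - 2q_W)q_W - (6q_W).
∂π_W/∂q_W = 8 - 4q_W = 0, so q_W = 2.

2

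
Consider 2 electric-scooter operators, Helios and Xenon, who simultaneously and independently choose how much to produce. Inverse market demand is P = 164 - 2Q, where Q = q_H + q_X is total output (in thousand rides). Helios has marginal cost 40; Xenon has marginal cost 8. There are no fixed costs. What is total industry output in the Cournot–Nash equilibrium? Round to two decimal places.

46.67

Helios's profit: π_H = (164 - 2Q)q_H - (40q_H). Setting ∂π_H/∂q_H = 0: 124 - 4q_H - 2(q_X) = 0.
Xenon's first-order condition: 156 - 4q_X - 2(q_H) = 0.
So q_H = (124 - 2q_X)/4 and q_X = (156 - 2q_H)/4.
Solving the pair: q_H = 46/3, q_X = 94/3.
Total output Q = 46/3 + 94/3 = 140/3.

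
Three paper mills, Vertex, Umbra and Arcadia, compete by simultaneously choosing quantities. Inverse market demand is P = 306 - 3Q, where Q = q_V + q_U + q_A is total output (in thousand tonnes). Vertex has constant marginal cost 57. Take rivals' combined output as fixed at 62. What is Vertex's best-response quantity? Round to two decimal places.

With rivals' combined output fixed at 62, Vertex's profit is π_V = (306 - 3·62 - 3q_V)q_V - (57q_V) = (120 - 3q_V)q_V - (57q_V).
∂π_V/∂q_V = 63 - 6q_V = 0, so q_V = 21/2.

10.50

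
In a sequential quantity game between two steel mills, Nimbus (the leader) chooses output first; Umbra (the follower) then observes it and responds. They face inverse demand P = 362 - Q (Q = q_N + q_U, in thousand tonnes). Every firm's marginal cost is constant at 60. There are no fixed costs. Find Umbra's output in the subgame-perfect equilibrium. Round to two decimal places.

Solve by backward induction. Given q_N, the follower Umbra maximises π_U = (362 - q_N - q_U)q_U - 60q_U.
Setting the follower's marginal profit to zero, 302 - q_N - 2q_U = 0, i.e. q_U = (302 - q_N)/2.
Nimbus substitutes q_U(q_N) into its own profit: π_N = q_N(362 - q_N - (302 - q_N)/2) - 60q_N = (211 - (1/2)q_N)q_N - 60q_N.
Leader FOC: 151 - q_N = 0, so q_N = 151.
Then q_U = (302 - 151)/2 = 151/2.

75.50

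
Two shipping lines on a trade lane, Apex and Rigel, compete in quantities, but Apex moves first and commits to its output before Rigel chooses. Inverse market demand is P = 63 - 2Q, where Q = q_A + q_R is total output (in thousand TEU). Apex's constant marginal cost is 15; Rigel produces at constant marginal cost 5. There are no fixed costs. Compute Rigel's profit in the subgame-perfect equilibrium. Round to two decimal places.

190.13

The follower Rigel best-responds to any q_A: π_R = (63 - 2Q)q_R - 5q_R.
Setting the follower's marginal profit to zero, 58 - 2q_A - 4q_R = 0, i.e. q_R = (58 - 2q_A)/4.
Apex substitutes q_R(q_A) into its own profit: π_A = q_A(63 - 2q_A - (58 - 2q_A)/2) - 15q_A = (34 - q_A)q_A - 15q_A.
Maximising: ∂π_A/∂q_A = 19 - 2q_A = 0, giving q_A = 19/2.
Then q_R = (58 - 2·(19/2))/4 = 39/4.
Price P = 63 - 2·(77/4) = 49/2.
Rigel's profit: (49/2 - 5)·(39/4) = 1521/8.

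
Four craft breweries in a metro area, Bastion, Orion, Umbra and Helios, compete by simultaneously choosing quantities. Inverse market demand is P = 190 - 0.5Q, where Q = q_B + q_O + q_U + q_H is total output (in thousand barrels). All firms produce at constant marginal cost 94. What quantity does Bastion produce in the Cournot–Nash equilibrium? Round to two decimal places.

38.40

A representative firm's profit is π_i = q_i(190 - 0.5Q) - 94q_i.
Setting ∂π_i/∂q_i = 0 with rivals' quantities fixed: 96 - q_i - (1/2)·Σ_{j≠i} q_j = 0.
By symmetry each firm produces the same amount; substituting Σ_{j≠i} q_j = 3q_i yields q_i = 96/(5/2) = 192/5.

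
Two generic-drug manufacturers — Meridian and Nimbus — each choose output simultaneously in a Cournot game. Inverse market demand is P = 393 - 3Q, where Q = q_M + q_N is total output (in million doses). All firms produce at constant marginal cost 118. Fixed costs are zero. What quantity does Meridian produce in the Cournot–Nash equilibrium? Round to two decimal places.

30.56

Each firm earns π_i = (393 - 3Q)q_i - 118q_i.
Setting ∂π_i/∂q_i = 0 with rivals' quantities fixed: 275 - 6q_i - 3q_j = 0.
With identical firms every q_j equals q_i, so q_j = q_i and 275 = 9q_i, giving q_i = 275/9.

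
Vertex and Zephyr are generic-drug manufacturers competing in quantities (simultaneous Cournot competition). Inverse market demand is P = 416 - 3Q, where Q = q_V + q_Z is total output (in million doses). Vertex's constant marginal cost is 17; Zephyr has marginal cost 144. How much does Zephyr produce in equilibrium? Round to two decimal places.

Vertex's profit: π_V = (416 - 3Q)q_V - (17q_V). Setting ∂π_V/∂q_V = 0: 399 - 6q_V - 3(q_Z) = 0.
Zephyr's first-order condition: 272 - 6q_Z - 3(q_V) = 0.
Best responses: q_V = (399 - 3q_Z)/6, q_Z = (272 - 3q_V)/6.
Substituting one into the other gives q_V = 526/9 and q_Z = 145/9.

16.11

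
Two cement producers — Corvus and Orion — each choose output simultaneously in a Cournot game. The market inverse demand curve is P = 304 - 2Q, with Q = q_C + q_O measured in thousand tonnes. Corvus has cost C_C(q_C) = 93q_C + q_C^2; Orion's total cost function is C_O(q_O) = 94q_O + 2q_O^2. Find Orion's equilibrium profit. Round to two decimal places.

1450.92

Corvus's profit: π_C = (304 - 2Q)q_C - (93q_C + q_C²). Setting ∂π_C/∂q_C = 0: 211 - 6q_C - 2(q_O) = 0.
Orion's profit: π_O = (304 - 2Q)q_O - (94q_O + 2q_O²). Setting ∂π_O/∂q_O = 0: 210 - 8q_O - 2(q_C) = 0.
So q_C = (211 - 2q_O)/6 and q_O = (210 - 2q_C)/8.
Solving the pair: q_C = 317/11, q_O = 419/22.
Price P = 304 - 2·(1053/22) = 208.2727.
Orion's profit: 208.2727·(419/22) - 94·(419/22) - 2(419/22)² = 1450.9174.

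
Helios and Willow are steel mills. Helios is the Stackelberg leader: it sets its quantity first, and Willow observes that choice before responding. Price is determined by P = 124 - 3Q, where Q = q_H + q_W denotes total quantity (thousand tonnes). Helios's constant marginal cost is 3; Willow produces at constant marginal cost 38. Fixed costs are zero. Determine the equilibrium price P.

The follower Willow best-responds to any q_H: π_W = (124 - 3Q)q_W - 38q_W.
∂π_W/∂q_W = 86 - 3q_H - 6q_W = 0 gives the reaction function q_W = (86 - 3q_H)/6.
The leader anticipates this reaction. Substituting into P = 124 - 3Q gives P = 81 - (3/2)q_H, so π_H = (81 - (3/2)q_H)q_H - 3q_H.
The leader's first-order condition 78 - 3q_H = 0 yields q_H = 26.
Then q_W = (86 - 3·26)/6 = 4/3.
Total output Q = 82/3, so price P = 124 - 3·(82/3) = 42.

42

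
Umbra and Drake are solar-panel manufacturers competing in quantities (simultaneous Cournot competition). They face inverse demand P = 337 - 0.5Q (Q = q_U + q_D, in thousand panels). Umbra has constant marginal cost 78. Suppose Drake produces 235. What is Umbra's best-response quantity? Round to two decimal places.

141.50

With the rival's output fixed at 235, Umbra's profit is π_U = (337 - (1/2)·235 - (1/2)q_U)q_U - (78q_U) = (439/2 - (1/2)q_U)q_U - (78q_U).
∂π_U/∂q_U = 283/2 - q_U = 0, so q_U = 283/2.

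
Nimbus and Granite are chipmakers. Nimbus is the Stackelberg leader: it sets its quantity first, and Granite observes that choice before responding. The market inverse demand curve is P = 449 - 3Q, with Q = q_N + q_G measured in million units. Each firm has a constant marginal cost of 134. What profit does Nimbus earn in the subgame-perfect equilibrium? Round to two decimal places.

The follower Granite best-responds to any q_N: π_G = (449 - 3Q)q_G - 134q_G.
Setting the follower's marginal profit to zero, 315 - 3q_N - 6q_G = 0, i.e. q_G = (315 - 3q_N)/6.
Nimbus substitutes q_G(q_N) into its own profit: π_N = q_N(449 - 3q_N - (315 - 3q_N)/2) - 134q_N = (583/2 - (3/2)q_N)q_N - 134q_N.
The leader's first-order condition 315/2 - 3q_N = 0 yields q_N = 105/2.
Then q_G = (315 - 3·(105/2))/6 = 105/4.
Price P = 449 - 3·(315/4) = 851/4.
Nimbus's profit: (851/4 - 134)·(105/2) = 4134.3750.

4134.38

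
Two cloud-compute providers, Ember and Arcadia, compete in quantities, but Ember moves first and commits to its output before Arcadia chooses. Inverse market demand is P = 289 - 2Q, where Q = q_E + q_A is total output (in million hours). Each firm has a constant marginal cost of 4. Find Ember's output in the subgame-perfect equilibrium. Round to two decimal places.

71.25

The follower Arcadia best-responds to any q_E: π_A = (289 - 2Q)q_A - 4q_A.
∂π_A/∂q_A = 285 - 2q_E - 4q_A = 0 gives the reaction function q_A = (285 - 2q_E)/4.
The leader anticipates this reaction. Substituting into P = 289 - 2Q gives P = 293/2 - q_E, so π_E = (293/2 - q_E)q_E - 4q_E.
Maximising: ∂π_E/∂q_E = 285/2 - 2q_E = 0, giving q_E = 285/4.
Then q_A = (285 - 2·(285/4))/4 = 285/8.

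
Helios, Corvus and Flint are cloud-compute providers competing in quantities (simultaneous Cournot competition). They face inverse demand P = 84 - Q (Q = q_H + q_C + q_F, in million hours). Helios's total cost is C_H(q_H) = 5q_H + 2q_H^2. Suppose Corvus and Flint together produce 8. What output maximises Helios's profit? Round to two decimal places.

11.83

With rivals' combined output fixed at 8, Helios's profit is π_H = (84 - 8 - q_H)q_H - (5q_H + 2q_H²) = (76 - q_H)q_H - (5q_H + 2q_H²).
∂π_H/∂q_H = 71 - 6q_H = 0, so q_H = 71/6.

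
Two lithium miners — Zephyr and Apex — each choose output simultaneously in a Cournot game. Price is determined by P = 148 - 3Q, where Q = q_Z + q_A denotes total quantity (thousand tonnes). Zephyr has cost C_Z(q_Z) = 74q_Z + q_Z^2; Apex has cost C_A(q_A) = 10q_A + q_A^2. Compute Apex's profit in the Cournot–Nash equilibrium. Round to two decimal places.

1028.66

Zephyr's profit: π_Z = (148 - 3Q)q_Z - (74q_Z + q_Z²). Setting ∂π_Z/∂q_Z = 0: 74 - 8q_Z - 3(q_A) = 0.
Apex's first-order condition: 138 - 8q_A - 3(q_Z) = 0.
So q_Z = (74 - 3q_A)/8 and q_A = (138 - 3q_Z)/8.
Substituting one into the other gives q_Z = 178/55 and q_A = 882/55.
Price P = 148 - 3·(212/11) = 992/11.
Apex's profit: (992/11)·(882/55) - 10·(882/55) - (882/55)² = 1028.6598.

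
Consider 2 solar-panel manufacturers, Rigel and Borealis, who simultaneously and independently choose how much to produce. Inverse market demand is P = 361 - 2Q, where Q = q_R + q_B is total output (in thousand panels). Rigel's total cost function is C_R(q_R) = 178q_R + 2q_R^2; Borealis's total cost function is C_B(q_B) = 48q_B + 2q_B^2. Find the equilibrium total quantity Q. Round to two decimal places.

49.60

Rigel's profit: π_R = (361 - 2Q)q_R - (178q_R + 2q_R²). Setting ∂π_R/∂q_R = 0: 183 - 8q_R - 2(q_B) = 0.
Borealis's first-order condition: 313 - 8q_B - 2(q_R) = 0.
Best responses: q_R = (183 - 2q_B)/8, q_B = (313 - 2q_R)/8.
Substituting one into the other gives q_R = 419/30 and q_B = 1069/30.
Total output Q = 419/30 + 1069/30 = 248/5.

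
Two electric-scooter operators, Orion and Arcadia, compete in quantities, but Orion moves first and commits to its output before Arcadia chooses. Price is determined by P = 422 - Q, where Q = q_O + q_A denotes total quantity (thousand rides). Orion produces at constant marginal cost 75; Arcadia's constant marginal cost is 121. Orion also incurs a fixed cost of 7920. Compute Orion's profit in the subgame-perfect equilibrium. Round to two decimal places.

The follower Arcadia best-responds to any q_O: π_A = (422 - Q)q_A - 121q_A.
∂π_A/∂q_A = 301 - q_O - 2q_A = 0 gives the reaction function q_A = (301 - q_O)/2.
Orion substitutes q_A(q_O) into its own profit: π_O = q_O(422 - q_O - (301 - q_O)/2) - 75q_O = (543/2 - (1/2)q_O)q_O - 75q_O.
Maximising: ∂π_O/∂q_O = 393/2 - q_O = 0, giving q_O = 393/2.
Then q_A = (301 - 393/2)/2 = 209/4.
Price P = 422 - 995/4 = 693/4.
Orion's profit: (693/4 - 75)·(393/2) - 7920 = 11386.1250.

11386.13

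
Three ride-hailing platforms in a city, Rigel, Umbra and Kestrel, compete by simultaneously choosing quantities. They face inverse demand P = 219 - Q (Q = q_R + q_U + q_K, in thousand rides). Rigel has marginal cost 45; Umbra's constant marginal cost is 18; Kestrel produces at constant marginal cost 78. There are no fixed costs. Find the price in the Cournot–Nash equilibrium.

90

Rigel's profit: π_R = (219 - Q)q_R - (45q_R). Setting ∂π_R/∂q_R = 0: 174 - 2q_R - (q_U + q_K) = 0.
Umbra's profit: π_U = (219 - Q)q_U - (18q_U). Setting ∂π_U/∂q_U = 0: 201 - 2q_U - (q_R + q_K) = 0.
Kestrel's first-order condition: 141 - 2q_K - (q_R + q_U) = 0.
Adding the 3 conditions: 516 − 2Q − 2Q = 0, i.e. Q = 129.
Back-substituting: q_R = (174 − 129) = 45, q_U = (201 − 129) = 72, q_K = (141 − 129) = 12.
Total output Q = 129, so price P = 219 - 129 = 90.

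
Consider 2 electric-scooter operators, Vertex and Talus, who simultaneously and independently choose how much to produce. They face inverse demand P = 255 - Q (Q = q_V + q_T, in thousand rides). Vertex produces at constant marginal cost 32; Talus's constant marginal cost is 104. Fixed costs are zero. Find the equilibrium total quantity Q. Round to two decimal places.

Vertex's profit: π_V = (255 - Q)q_V - (32q_V). Setting ∂π_V/∂q_V = 0: 223 - 2q_V - (q_T) = 0.
Talus's first-order condition: 151 - 2q_T - (q_V) = 0.
Rearranging gives the reaction functions q_V = (223 - q_T)/2 and q_T = (151 - q_V)/2.
Substituting one into the other gives q_V = 295/3 and q_T = 79/3.
Total output Q = 295/3 + 79/3 = 374/3.

124.67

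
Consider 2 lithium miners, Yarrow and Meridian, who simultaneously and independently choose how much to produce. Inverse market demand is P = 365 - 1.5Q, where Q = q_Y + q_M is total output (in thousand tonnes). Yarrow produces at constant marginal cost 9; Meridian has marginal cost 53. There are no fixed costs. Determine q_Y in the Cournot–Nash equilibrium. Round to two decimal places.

Yarrow's profit: π_Y = (365 - 1.5Q)q_Y - (9q_Y). Setting ∂π_Y/∂q_Y = 0: 356 - 3q_Y - (3/2)(q_M) = 0.
Meridian's profit: π_M = (365 - 1.5Q)q_M - (53q_M). Setting ∂π_M/∂q_M = 0: 312 - 3q_M - (3/2)(q_Y) = 0.
Best responses: q_Y = (356 - (3/2)q_M)/3, q_M = (312 - (3/2)q_Y)/3.
Solving the pair: q_Y = 800/9, q_M = 536/9.

88.89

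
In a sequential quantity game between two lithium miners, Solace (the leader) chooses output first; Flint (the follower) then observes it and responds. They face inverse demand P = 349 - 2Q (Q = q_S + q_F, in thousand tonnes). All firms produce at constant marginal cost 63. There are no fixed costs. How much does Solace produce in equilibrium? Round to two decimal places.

The follower Flint best-responds to any q_S: π_F = (349 - 2Q)q_F - 63q_F.
Setting the follower's marginal profit to zero, 286 - 2q_S - 4q_F = 0, i.e. q_F = (286 - 2q_S)/4.
Solace substitutes q_F(q_S) into its own profit: π_S = q_S(349 - 2q_S - (286 - 2q_S)/2) - 63q_S = (206 - q_S)q_S - 63q_S.
Maximising: ∂π_S/∂q_S = 143 - 2q_S = 0, giving q_S = 143/2.
Then q_F = (286 - 2·(143/2))/4 = 143/4.

71.50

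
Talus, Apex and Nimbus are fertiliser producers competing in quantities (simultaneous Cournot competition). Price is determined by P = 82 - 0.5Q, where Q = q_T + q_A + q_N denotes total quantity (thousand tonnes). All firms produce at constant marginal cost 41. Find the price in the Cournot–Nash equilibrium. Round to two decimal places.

51.25

A representative firm's profit is π_i = q_i(82 - 0.5Q) - 41q_i.
Setting ∂π_i/∂q_i = 0 with rivals' quantities fixed: 41 - q_i - (1/2)·Σ_{j≠i} q_j = 0.
With identical firms every q_j equals q_i, so Σ_{j≠i} q_j = 2q_i and 41 = 2q_i, giving q_i = 41/2.
Total output Q = 123/2, so price P = 82 - (1/2)·(123/2) = 205/4.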